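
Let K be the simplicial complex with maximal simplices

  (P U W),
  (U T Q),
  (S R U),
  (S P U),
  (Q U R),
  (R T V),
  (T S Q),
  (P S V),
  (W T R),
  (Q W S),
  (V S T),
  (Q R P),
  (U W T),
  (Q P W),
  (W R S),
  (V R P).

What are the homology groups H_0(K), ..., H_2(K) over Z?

H_0 ≅ Z,  H_1 ≅ Z^2,  H_2 ≅ Z.

Fix the vertex order P < Q < R < S < T < U < V < W and write every simplex with vertices in increasing order. Then dim K = 2 and the simplices of K are:

  0-simplices (8): P, Q, R, S, T, U, V, W
  1-simplices (24): PQ, PR, PS, PU, PV, PW, QR, QS, QT, QU, QW, RS, RT, RU, RV, RW, ST, SU, SV, SW, TU, TV, TW, UW
  2-simplices (16): PQR, PQW, PRV, PSU, PSV, PUW, QRU, QST, QSW, QTU, RSU, RSW, RTV, RTW, STV, TUW

Hence C_0 ≅ Z^8, C_1 ≅ Z^24, C_2 ≅ Z^16.

∂_1: C_1 → C_0 is given by ∂[p,q] = [q] − [p]. For instance
  ∂ST = T − S.
The 8×24 boundary matrix has rank 7 and Smith normal form diag(1,1,1,1,1,1,1).

Boundary ∂_2: C_2 → C_1 sends each 2-simplex [p,q,r] to [q,r] − [p,r] + [p,q]. For instance
  ∂RTV = TV − RV + RT,
  ∂RSU = SU − RU + RS.
The 24×16 boundary matrix has rank 15 and Smith normal form diag(1,1,1,1,1,1,1,1,1,1,1,1,1,1,1).

From H_k ≅ ker(∂_k) / im(∂_{k+1}) we obtain:

  H_0: rank C_0 − rank ∂_1 = 8 − 7 = 1, and the invariant factors of ∂_1 are all 1, so H_0 = Z.
  H_1: rank ker ∂_1 − rank ∂_2 = (24 − 7) − 15 = 2, and the invariant factors of ∂_2 are all 1, so H_1 = Z^2.
  H_2: rank ker ∂_2 − rank ∂_3 = (16 − 15) − 0 = 1, and there is no ∂_3, so H_2 = Z.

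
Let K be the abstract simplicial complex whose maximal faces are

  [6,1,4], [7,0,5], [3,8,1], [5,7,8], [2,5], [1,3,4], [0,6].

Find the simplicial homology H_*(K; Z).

Fix the vertex order 0 < 1 < 2 < 3 < 4 < 5 < 6 < 7 < 8 and write every simplex with vertices in increasing order. Then dim K = 2 and the simplices of K are:

  0-simplices (9): [0], [1], [2], [3], [4], [5], [6], [7], [8]
  1-simplices (14): [0,5], [0,6], [0,7], [1,3], [1,4], [1,6], [1,8], [2,5], [3,4], [3,8], [4,6], [5,7], [5,8], [7,8]
  2-simplices (5): [0,5,7], [1,3,4], [1,3,8], [1,4,6], [5,7,8]

Hence C_0 ≅ Z^9, C_1 ≅ Z^14, C_2 ≅ Z^5.

∂_1: C_1 → C_0 is given by ∂[p,q] = [q] − [p].
The resulting 9×14 matrix has rank 8, and its Smith normal form has invariant factors (1,1,1,1,1,1,1,1).

The boundary map ∂_2: C_2 → C_1 sends each 2-simplex [p,q,r] to [q,r] − [p,r] + [p,q]. For instance
  ∂[1,3,4] = [3,4] − [1,4] + [1,3],
  ∂[5,7,8] = [7,8] − [5,8] + [5,7].
The resulting 14×5 matrix has rank 5, and its Smith normal form has invariant factors (1,1,1,1,1).

From H_k ≅ ker(∂_k) / im(∂_{k+1}) we obtain:

  H_0: rank C_0 − rank ∂_1 = 9 − 8 = 1, and the invariant factors of ∂_1 are all 1, so H_0 = Z.
  H_1: rank ker ∂_1 − rank ∂_2 = (14 − 8) − 5 = 1, and the invariant factors of ∂_2 are all 1, so H_1 = Z.
  H_2: rank ker ∂_2 − rank ∂_3 = (5 − 5) − 0 = 0, and there is no ∂_3, so H_2 = 0.

H_0 = Z,  H_1 = Z,  H_2 = 0.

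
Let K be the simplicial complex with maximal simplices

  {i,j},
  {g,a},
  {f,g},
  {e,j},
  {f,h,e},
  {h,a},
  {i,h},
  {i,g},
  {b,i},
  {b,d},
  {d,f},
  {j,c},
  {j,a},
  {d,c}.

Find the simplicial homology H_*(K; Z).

H_0 = Z,  H_1 = Z^6,  H_2 = 0.

K has 10 vertices, 16 edges, 1 triangle.
rank ∂_0 = 0, rank ∂_1 = 9 ⇒ b_0 = 10 − 0 − 9 = 1; all invariant factors of ∂_1 are 1 so no torsion. So H_0 ≅ Z.
rank ∂_1 = 9, rank ∂_2 = 1 ⇒ b_1 = 16 − 9 − 1 = 6; all invariant factors of ∂_2 are 1 so no torsion. So H_1 ≅ Z^6.
rank ∂_2 = 1, rank ∂_3 = 0 ⇒ b_2 = 1 − 1 − 0 = 0. So H_2 ≅ 0.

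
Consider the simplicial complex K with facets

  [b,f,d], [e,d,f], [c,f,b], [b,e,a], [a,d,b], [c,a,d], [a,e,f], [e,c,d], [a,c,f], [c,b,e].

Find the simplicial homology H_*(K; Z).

H_0 = Z,  H_1 = Z_2,  H_2 = 0.

Fix the vertex order a < b < c < d < e < f and write every simplex with vertices in increasing order. Then dim K = 2 and the simplices of K are:

  0-simplices (6): a, b, c, d, e, f
  1-simplices (15): ab, ac, ad, ae, af, bc, bd, be, bf, cd, ce, cf, de, df, ef
  2-simplices (10): abd, abe, acd, acf, aef, bce, bcf, bdf, cde, def

Hence C_0 ≅ Z^6, C_1 ≅ Z^15, C_2 ≅ Z^10.

Boundary ∂_1: C_1 → C_0 is given by ∂[p,q] = [q] − [p]. For instance
  ∂de = e − d.
The 6×15 boundary matrix has rank 5 and Smith normal form diag(1,1,1,1,1).

∂_2: C_2 → C_1 sends each 2-simplex [p,q,r] to [q,r] − [p,r] + [p,q]. For instance
  ∂bcf = cf − bf + bc,
  ∂acf = cf − af + ac.
As a 15×10 matrix over Z this has rank 10, with invariant factors (1,1,1,1,1,1,1,1,1,2).

From H_k ≅ ker(∂_k) / im(∂_{k+1}) we obtain:

  H_0: rank C_0 − rank ∂_1 = 6 − 5 = 1, and the invariant factors of ∂_1 are all 1, so H_0 = Z.
  H_1: rank ker ∂_1 − rank ∂_2 = (15 − 5) − 10 = 0, and ∂_2 has invariant factor 2 > 1, so H_1 = Z_2.
  H_2: rank ker ∂_2 − rank ∂_3 = (10 − 10) − 0 = 0, and there is no ∂_3, so H_2 = 0.

As a check, the Euler characteristic is 6 − 15 + 10 = 1, which agrees with 1 − 0 + 0 = 1.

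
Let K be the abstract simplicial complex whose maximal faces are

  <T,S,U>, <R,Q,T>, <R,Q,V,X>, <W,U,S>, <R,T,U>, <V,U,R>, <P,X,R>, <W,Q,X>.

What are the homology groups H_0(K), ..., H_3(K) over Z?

We work with the vertex ordering P < Q < R < S < T < U < V < W < X. The simplices of K, each written with vertices in increasing order, are:

  0-simplices (9): P, Q, R, S, T, U, V, W, X
  1-simplices (19): PR, PX, QR, QT, QV, QW, QX, RT, RU, RV, RX, ST, SU, SW, TU, UV, UW, VX, WX
  2-simplices (11): PRX, QRT, QRV, QRX, QVX, QWX, RTU, RUV, RVX, STU, SUW
  3-simplices (1): QRVX

Hence C_0 ≅ Z^9, C_1 ≅ Z^19, C_2 ≅ Z^11, C_3 ≅ Z^1.

The boundary map ∂_1: C_1 → C_0 is given by ∂[p,q] = [q] − [p]. For instance
  ∂VX = X − V.
The 9×19 boundary matrix has rank 8 and Smith normal form diag(1,1,1,1,1,1,1,1).

∂_2: C_2 → C_1 sends each 2-simplex [p,q,r] to [q,r] − [p,r] + [p,q]. For instance
  ∂STU = TU − SU + ST,
  ∂QWX = WX − QX + QW.
As a 19×11 matrix over Z this has rank 10, with invariant factors (1,1,1,1,1,1,1,1,1,1).

∂_3: C_3 → C_2 sends each 3-simplex σ to the alternating sum Σ_i (−1)^i (σ with its i-th vertex removed). For instance
  ∂QRVX = RVX − QVX + QRX − QRV.
This gives a 11×1 integer matrix of rank 1; reducing to Smith normal form yields diagonal entries (1).

Computing H_k = (kernel of ∂_k) / (image of ∂_{k+1}):

  H_0: rank C_0 − rank ∂_1 = 9 − 8 = 1, and the invariant factors of ∂_1 are all 1, so H_0 = Z.
  H_1: rank ker ∂_1 − rank ∂_2 = (19 − 8) − 10 = 1, and the invariant factors of ∂_2 are all 1, so H_1 = Z.
  H_2: rank ker ∂_2 − rank ∂_3 = (11 − 10) − 1 = 0, and the invariant factors of ∂_3 are all 1, so H_2 = 0.
  H_3: rank ker ∂_3 − rank ∂_4 = (1 − 1) − 0 = 0, and there is no ∂_4, so H_3 = 0.

H_0 ≅ Z,  H_1 ≅ Z,  H_2 = 0,  H_3 = 0.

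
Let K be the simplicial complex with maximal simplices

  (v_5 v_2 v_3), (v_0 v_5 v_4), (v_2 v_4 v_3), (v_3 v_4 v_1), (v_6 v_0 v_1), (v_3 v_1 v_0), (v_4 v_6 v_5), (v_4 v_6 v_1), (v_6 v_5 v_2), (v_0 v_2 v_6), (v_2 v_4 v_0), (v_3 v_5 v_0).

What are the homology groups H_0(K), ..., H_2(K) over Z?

H_0 ≅ Z,  H_1 ≅ Z/2Z,  H_2 = 0.

We work with the vertex ordering v_0 < v_1 < v_2 < v_3 < v_4 < v_5 < v_6. The simplices of K, each written with vertices in increasing order, are:

  0-simplices (7): [v_0], [v_1], [v_2], [v_3], [v_4], [v_5], [v_6]
  1-simplices (18): (18 of them)
  2-simplices (12): (12 of them)

so the chain groups are C_0 ≅ Z^7, C_1 ≅ Z^18, C_2 ≅ Z^12.

The boundary map ∂_1: C_1 → C_0 is given by ∂[p,q] = [q] − [p]. For instance
  ∂[v_0,v_3] = [v_3] − [v_0].
The 7×18 boundary matrix has rank 6 and Smith normal form diag(1,1,1,1,1,1).

∂_2: C_2 → C_1 acts by ∂[p,q,r] = [q,r] − [p,r] + [p,q]. For instance
  ∂[v_2,v_5,v_6] = [v_5,v_6] − [v_2,v_6] + [v_2,v_5],
  ∂[v_2,v_3,v_5] = [v_3,v_5] − [v_2,v_5] + [v_2,v_3].
The 18×12 boundary matrix has rank 12 and Smith normal form diag(1,1,1,1,1,1,1,1,1,1,1,2).

Reading off H_k = ker ∂_k / im ∂_{k+1}:

  H_0: rank C_0 − rank ∂_1 = 7 − 6 = 1, and the invariant factors of ∂_1 are all 1, so H_0 ≅ Z.
  H_1: rank ker ∂_1 − rank ∂_2 = (18 − 6) − 12 = 0, and ∂_2 has invariant factor 2 > 1, so H_1 ≅ Z/2Z.
  H_2: rank ker ∂_2 − rank ∂_3 = (12 − 12) − 0 = 0, and there is no ∂_3, so H_2 ≅ 0.

(K is a triangulation of the real projective plane RP^2.)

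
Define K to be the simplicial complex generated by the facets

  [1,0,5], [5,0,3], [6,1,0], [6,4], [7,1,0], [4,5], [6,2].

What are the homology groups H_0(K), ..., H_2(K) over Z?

H_0 = Z,  H_1 = Z,  H_2 = 0.

Fix the vertex order 0 < 1 < 2 < 3 < 4 < 5 < 6 < 7 and write every simplex with vertices in increasing order. Then dim K = 2 and the simplices of K are:

  0-simplices (8): [0], [1], [2], [3], [4], [5], [6], [7]
  1-simplices (12): [0,1], [0,3], [0,5], [0,6], [0,7], [1,5], [1,6], [1,7], [2,6], [3,5], [4,5], [4,6]
  2-simplices (4): [0,1,5], [0,1,6], [0,1,7], [0,3,5]

Hence C_0 ≅ Z^8, C_1 ≅ Z^12, C_2 ≅ Z^4.

Boundary ∂_1: C_1 → C_0 maps an edge to its endpoints' difference, ∂[p,q] = q − p.
The resulting 8×12 matrix has rank 7, and its Smith normal form has invariant factors (1,1,1,1,1,1,1).

∂_2: C_2 → C_1 sends each 2-simplex [p,q,r] to [q,r] − [p,r] + [p,q]. For instance
  ∂[0,1,7] = [1,7] − [0,7] + [0,1],
  ∂[0,3,5] = [3,5] − [0,5] + [0,3].
As a 12×4 matrix over Z this has rank 4, with invariant factors (1,1,1,1).

Reading off H_k = ker ∂_k / im ∂_{k+1}:

  H_0: rank C_0 − rank ∂_1 = 8 − 7 = 1, and the invariant factors of ∂_1 are all 1, so H_0 = Z.
  H_1: rank ker ∂_1 − rank ∂_2 = (12 − 7) − 4 = 1, and the invariant factors of ∂_2 are all 1, so H_1 = Z.
  H_2: rank ker ∂_2 − rank ∂_3 = (4 − 4) − 0 = 0, and there is no ∂_3, so H_2 = 0.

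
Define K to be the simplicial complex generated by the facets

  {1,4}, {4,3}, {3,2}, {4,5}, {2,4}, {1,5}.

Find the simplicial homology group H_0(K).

K has 5 vertices, 6 edges.
rank ∂_0 = 0, rank ∂_1 = 4 ⇒ b_0 = 5 − 0 − 4 = 1; all invariant factors of ∂_1 are 1 so no torsion. So H_0 = Z.

H_0 ≅ Z.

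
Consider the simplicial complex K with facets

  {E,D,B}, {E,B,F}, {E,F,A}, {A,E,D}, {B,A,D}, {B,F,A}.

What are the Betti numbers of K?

b_0 = 1, b_1 = 0, b_2 = 1.

Order the vertices as A < B < D < E < F. Listing each simplex with vertices in this order, K has dimension 2 with simplices:

  0-simplices (5): A, B, D, E, F
  1-simplices (9): AB, AD, AE, AF, BD, BE, BF, DE, EF
  2-simplices (6): ABD, ABF, ADE, AEF, BDE, BEF

giving chain groups C_0 ≅ Z^5, C_1 ≅ Z^9, C_2 ≅ Z^6.

The boundary map ∂_1: C_1 → C_0 is given by ∂[p,q] = [q] − [p].
The 5×9 boundary matrix has rank 4 and Smith normal form diag(1,1,1,1).

The boundary map ∂_2: C_2 → C_1 acts by ∂[p,q,r] = [q,r] − [p,r] + [p,q]. For instance
  ∂ABF = BF − AF + AB,
  ∂BEF = EF − BF + BE.
As a 9×6 matrix over Z this has rank 5, with invariant factors (1,1,1,1,1).

Now H_k = ker ∂_k / im ∂_{k+1}, so:

  H_0: rank C_0 − rank ∂_1 = 5 − 4 = 1, and the invariant factors of ∂_1 are all 1, so H_0 ≅ Z.
  H_1: rank ker ∂_1 − rank ∂_2 = (9 − 4) − 5 = 0, and the invariant factors of ∂_2 are all 1, so H_1 ≅ 0.
  H_2: rank ker ∂_2 − rank ∂_3 = (6 − 5) − 0 = 1, and there is no ∂_3, so H_2 ≅ Z.

Hence the Betti numbers are b_0 = 1, b_1 = 0, b_2 = 1.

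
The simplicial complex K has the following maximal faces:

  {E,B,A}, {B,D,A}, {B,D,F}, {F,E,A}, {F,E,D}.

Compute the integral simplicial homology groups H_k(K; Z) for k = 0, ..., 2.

K has 5 vertices, 10 edges, 5 triangles.
rank ∂_0 = 0, rank ∂_1 = 4 ⇒ b_0 = 5 − 0 − 4 = 1; all invariant factors of ∂_1 are 1 so no torsion. So H_0 ≅ Z.
rank ∂_1 = 4, rank ∂_2 = 5 ⇒ b_1 = 10 − 4 − 5 = 1; all invariant factors of ∂_2 are 1 so no torsion. So H_1 ≅ Z.
rank ∂_2 = 5, rank ∂_3 = 0 ⇒ b_2 = 5 − 5 − 0 = 0. So H_2 ≅ 0.

H_0 = Z,  H_1 = Z,  H_2 = 0.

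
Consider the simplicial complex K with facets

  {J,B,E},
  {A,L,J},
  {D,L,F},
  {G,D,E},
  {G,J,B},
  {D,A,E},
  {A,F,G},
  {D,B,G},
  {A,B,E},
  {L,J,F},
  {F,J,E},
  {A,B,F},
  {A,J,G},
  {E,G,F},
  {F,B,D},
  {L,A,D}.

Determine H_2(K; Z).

H_2 = Z.

Take the total order A < B < D < E < F < G < J < L on the vertex set. Then K (dimension 2) consists of the simplices:

  0-simplices (8): A, B, D, E, F, G, J, L
  1-simplices (24): AB, AD, AE, AF, AG, AJ, AL, BD, BE, BF, BG, BJ, DE, DF, DG, DL, EF, EG, EJ, FG, FJ, FL, GJ, JL
  2-simplices (16): ABE, ABF, ADE, ADL, AFG, AGJ, AJL, BDF, BDG, BEJ, BGJ, DEG, DFL, EFG, EFJ, FJL

giving chain groups C_0 ≅ Z^8, C_1 ≅ Z^24, C_2 ≅ Z^16.

Boundary ∂_1: C_1 → C_0 sends each edge [p,q] (with p < q) to q − p. For instance
  ∂AE = E − A.
The 8×24 boundary matrix has rank 7 and Smith normal form diag(1,1,1,1,1,1,1).

Boundary ∂_2: C_2 → C_1 maps a triangle to the signed sum of its edges. For instance
  ∂BEJ = EJ − BJ + BE,
  ∂BGJ = GJ − BJ + BG.
The resulting 24×16 matrix has rank 15, and its Smith normal form has invariant factors (1,1,1,1,1,1,1,1,1,1,1,1,1,1,1).

From H_k ≅ ker(∂_k) / im(∂_{k+1}) we obtain:

  H_2: rank ker ∂_2 − rank ∂_3 = (16 − 15) − 0 = 1, and there is no ∂_3, so H_2 ≅ Z.

(K is a triangulation of the torus T^2.)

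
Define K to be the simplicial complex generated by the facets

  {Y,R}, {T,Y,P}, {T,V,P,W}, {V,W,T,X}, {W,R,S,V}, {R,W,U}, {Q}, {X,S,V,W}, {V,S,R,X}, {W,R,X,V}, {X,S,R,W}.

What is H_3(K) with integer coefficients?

Order the vertices as P < Q < R < S < T < U < V < W < X < Y. Listing each simplex with vertices in this order, K has dimension 3 with simplices:

  0-simplices (10): P, Q, R, S, T, U, V, W, X, Y
  1-simplices (21): PT, PV, PW, PY, RS, RU, RV, RW, RX, RY, SV, SW, SX, TV, TW, TX, TY, UW, VW, VX, WX
  2-simplices (18): PTV, PTW, PTY, PVW, RSV, RSW, RSX, RUW, RVW, RVX, RWX, SVW, SVX, SWX, TVW, TVX, TWX, VWX
  3-simplices (7): PTVW, RSVW, RSVX, RSWX, RVWX, SVWX, TVWX

giving chain groups C_0 ≅ Z^10, C_1 ≅ Z^21, C_2 ≅ Z^18, C_3 ≅ Z^7.

The boundary map ∂_1: C_1 → C_0 sends each edge [p,q] (with p < q) to q − p.
The 10×21 boundary matrix has rank 8 and Smith normal form diag(1,1,1,1,1,1,1,1).

The boundary map ∂_2: C_2 → C_1 maps a triangle to the signed sum of its edges. For instance
  ∂SWX = WX − SX + SW,
  ∂RVX = VX − RX + RV.
The resulting 21×18 matrix has rank 12, and its Smith normal form has invariant factors (1,1,1,1,1,1,1,1,1,1,1,1).

Boundary ∂_3: C_3 → C_2 sends each 3-simplex σ to the alternating sum Σ_i (−1)^i (σ with its i-th vertex removed). For instance
  ∂PTVW = TVW − PVW + PTW − PTV,
  ∂RSWX = SWX − RWX + RSX − RSW.
As a 18×7 matrix over Z this has rank 6, with invariant factors (1,1,1,1,1,1).

Now H_k = ker ∂_k / im ∂_{k+1}, so:

  H_3: rank ker ∂_3 − rank ∂_4 = (7 − 6) − 0 = 1, and there is no ∂_4, so H_3 = Z.

H_3 ≅ Z.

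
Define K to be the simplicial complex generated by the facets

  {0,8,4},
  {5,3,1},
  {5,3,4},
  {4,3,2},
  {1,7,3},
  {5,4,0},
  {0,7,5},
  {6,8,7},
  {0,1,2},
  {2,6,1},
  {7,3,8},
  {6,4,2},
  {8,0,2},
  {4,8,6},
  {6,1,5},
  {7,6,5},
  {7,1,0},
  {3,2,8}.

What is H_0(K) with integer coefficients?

H_0 = Z.

K has 9 vertices, 27 edges, 18 triangles.
rank ∂_0 = 0, rank ∂_1 = 8 ⇒ b_0 = 9 − 0 − 8 = 1; all invariant factors of ∂_1 are 1 so no torsion. So H_0 = Z.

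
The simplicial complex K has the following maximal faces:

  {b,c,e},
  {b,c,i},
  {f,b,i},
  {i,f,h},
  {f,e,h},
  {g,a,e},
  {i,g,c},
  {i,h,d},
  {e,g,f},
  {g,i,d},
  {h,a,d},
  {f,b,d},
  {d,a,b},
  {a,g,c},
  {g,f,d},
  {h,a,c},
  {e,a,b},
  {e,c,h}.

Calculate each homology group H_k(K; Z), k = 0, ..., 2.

We work with the vertex ordering a < b < c < d < e < f < g < h < i. The simplices of K, each written with vertices in increasing order, are:

  0-simplices (9): a, b, c, d, e, f, g, h, i
  1-simplices (27): ab, ac, ad, ae, ag, ah, bc, bd, be, bf, bi, ce, cg, ch, ci, df, dg, dh, di, ef, eg, eh, fg, fh, fi, gi, hi
  2-simplices (18): abd, abe, acg, ach, adh, aeg, bce, bci, bdf, bfi, ceh, cgi, dfg, dgi, dhi, efg, efh, fhi

giving chain groups C_0 ≅ Z^9, C_1 ≅ Z^27, C_2 ≅ Z^18.

Boundary ∂_1: C_1 → C_0 is given by ∂[p,q] = [q] − [p]. For instance
  ∂ef = f − e.
The 9×27 boundary matrix has rank 8 and Smith normal form diag(1,1,1,1,1,1,1,1).

∂_2: C_2 → C_1 maps a triangle to the signed sum of its edges. For instance
  ∂fhi = hi − fi + fh,
  ∂dfg = fg − dg + df.
The resulting 27×18 matrix has rank 18, and its Smith normal form has invariant factors (1,1,1,1,1,1,1,1,1,1,1,1,1,1,1,1,1,2).

From H_k ≅ ker(∂_k) / im(∂_{k+1}) we obtain:

  H_0: rank C_0 − rank ∂_1 = 9 − 8 = 1, and the invariant factors of ∂_1 are all 1, so H_0 ≅ Z.
  H_1: rank ker ∂_1 − rank ∂_2 = (27 − 8) − 18 = 1, and ∂_2 has invariant factor 2 > 1, so H_1 ≅ Z ⊕ Z/2.
  H_2: rank ker ∂_2 − rank ∂_3 = (18 − 18) − 0 = 0, and there is no ∂_3, so H_2 ≅ 0.

H_0 ≅ Z,  H_1 ≅ Z ⊕ Z/2,  H_2 = 0.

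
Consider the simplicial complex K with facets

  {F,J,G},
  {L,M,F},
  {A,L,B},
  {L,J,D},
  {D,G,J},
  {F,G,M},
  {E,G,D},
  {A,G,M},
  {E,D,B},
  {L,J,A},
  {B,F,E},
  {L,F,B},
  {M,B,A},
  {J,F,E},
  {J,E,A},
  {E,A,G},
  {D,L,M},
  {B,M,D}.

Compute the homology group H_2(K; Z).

Take the total order A < B < D < E < F < G < J < L < M on the vertex set. Then K (dimension 2) consists of the simplices:

  0-simplices (9): A, B, D, E, F, G, J, L, M
  1-simplices (27): AB, AE, AG, AJ, AL, AM, BD, BE, BF, BL, BM, DE, DG, DJ, DL, DM, EF, EG, EJ, FG, FJ, FL, FM, GJ, GM, JL, LM
  2-simplices (18): ABL, ABM, AEG, AEJ, AGM, AJL, BDE, BDM, BEF, BFL, DEG, DGJ, DJL, DLM, EFJ, FGJ, FGM, FLM

so the chain groups are C_0 ≅ Z^9, C_1 ≅ Z^27, C_2 ≅ Z^18.

The boundary map ∂_1: C_1 → C_0 sends each edge [p,q] (with p < q) to q − p.
The resulting 9×27 matrix has rank 8, and its Smith normal form has invariant factors (1,1,1,1,1,1,1,1).

The boundary map ∂_2: C_2 → C_1 maps a triangle to the signed sum of its edges. For instance
  ∂EFJ = FJ − EJ + EF,
  ∂BDE = DE − BE + BD.
As a 27×18 matrix over Z this has rank 18, with invariant factors (1,1,1,1,1,1,1,1,1,1,1,1,1,1,1,1,1,2).

Reading off H_k = ker ∂_k / im ∂_{k+1}:

  H_2: rank ker ∂_2 − rank ∂_3 = (18 − 18) − 0 = 0, and there is no ∂_3, so H_2 = 0.

H_2 ≅ 0.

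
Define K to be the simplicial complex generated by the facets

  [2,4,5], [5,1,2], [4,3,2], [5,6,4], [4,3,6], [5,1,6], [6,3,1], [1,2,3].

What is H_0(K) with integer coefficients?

H_0 = Z.

Take the total order 1 < 2 < 3 < 4 < 5 < 6 on the vertex set. Then K (dimension 2) consists of the simplices:

  0-simplices (6): [1], [2], [3], [4], [5], [6]
  1-simplices (12): [1,2], [1,3], [1,5], [1,6], [2,3], [2,4], [2,5], [3,4], [3,6], [4,5], [4,6], [5,6]
  2-simplices (8): [1,2,3], [1,2,5], [1,3,6], [1,5,6], [2,3,4], [2,4,5], [3,4,6], [4,5,6]

giving chain groups C_0 ≅ Z^6, C_1 ≅ Z^12, C_2 ≅ Z^8.

∂_1: C_1 → C_0 maps an edge to its endpoints' difference, ∂[p,q] = q − p. For instance
  ∂[1,2] = [2] − [1].
The 6×12 boundary matrix has rank 5 and Smith normal form diag(1,1,1,1,1).

The boundary map ∂_2: C_2 → C_1 maps a triangle to the signed sum of its edges. For instance
  ∂[1,5,6] = [5,6] − [1,6] + [1,5],
  ∂[3,4,6] = [4,6] − [3,6] + [3,4].
The 12×8 boundary matrix has rank 7 and Smith normal form diag(1,1,1,1,1,1,1).

Computing H_k = (kernel of ∂_k) / (image of ∂_{k+1}):

  H_0: rank C_0 − rank ∂_1 = 6 − 5 = 1, and the invariant factors of ∂_1 are all 1, so H_0 = Z.

(K is a triangulation of the 2-sphere S^2.)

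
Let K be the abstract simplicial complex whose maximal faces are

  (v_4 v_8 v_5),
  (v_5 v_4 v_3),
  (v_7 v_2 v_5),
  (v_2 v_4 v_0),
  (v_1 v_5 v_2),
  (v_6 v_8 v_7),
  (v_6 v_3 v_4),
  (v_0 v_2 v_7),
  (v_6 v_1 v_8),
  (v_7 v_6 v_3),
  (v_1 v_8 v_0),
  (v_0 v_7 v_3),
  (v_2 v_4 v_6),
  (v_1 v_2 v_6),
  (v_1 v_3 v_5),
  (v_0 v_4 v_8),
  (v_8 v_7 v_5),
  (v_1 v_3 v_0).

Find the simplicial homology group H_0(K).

H_0 ≅ Z.

We work with the vertex ordering v_0 < v_1 < v_2 < v_3 < v_4 < v_5 < v_6 < v_7 < v_8. The simplices of K, each written with vertices in increasing order, are:

  0-simplices (9): [v_0], [v_1], [v_2], [v_3], [v_4], [v_5], [v_6], [v_7], [v_8]
  1-simplices (27): (27 of them)
  2-simplices (18): (18 of them)

so the chain groups are C_0 ≅ Z^9, C_1 ≅ Z^27, C_2 ≅ Z^18.

Boundary ∂_1: C_1 → C_0 maps an edge to its endpoints' difference, ∂[p,q] = q − p.
The 9×27 boundary matrix has rank 8 and Smith normal form diag(1,1,1,1,1,1,1,1).

Boundary ∂_2: C_2 → C_1 maps a triangle to the signed sum of its edges. For instance
  ∂[v_1,v_6,v_8] = [v_6,v_8] − [v_1,v_8] + [v_1,v_6],
  ∂[v_4,v_5,v_8] = [v_5,v_8] − [v_4,v_8] + [v_4,v_5].
The resulting 27×18 matrix has rank 17, and its Smith normal form has invariant factors (1,1,1,1,1,1,1,1,1,1,1,1,1,1,1,1,1).

Reading off H_k = ker ∂_k / im ∂_{k+1}:

  H_0: rank C_0 − rank ∂_1 = 9 − 8 = 1, and the invariant factors of ∂_1 are all 1, so H_0 = Z.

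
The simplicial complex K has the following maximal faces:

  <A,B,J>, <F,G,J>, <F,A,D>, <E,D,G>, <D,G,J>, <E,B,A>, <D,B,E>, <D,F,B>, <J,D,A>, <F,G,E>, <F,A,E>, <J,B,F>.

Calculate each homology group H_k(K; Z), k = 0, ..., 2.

K has 7 vertices, 18 edges, 12 triangles.
rank ∂_0 = 0, rank ∂_1 = 6 ⇒ b_0 = 7 − 0 − 6 = 1; all invariant factors of ∂_1 are 1 so no torsion. So H_0 = Z.
rank ∂_1 = 6, rank ∂_2 = 12 ⇒ b_1 = 18 − 6 − 12 = 0; ∂_2 has invariant factor(s) [2] giving torsion. So H_1 = Z/2Z.
rank ∂_2 = 12, rank ∂_3 = 0 ⇒ b_2 = 12 − 12 − 0 = 0. So H_2 = 0.

H_0 = Z,  H_1 = Z/2Z,  H_2 = 0.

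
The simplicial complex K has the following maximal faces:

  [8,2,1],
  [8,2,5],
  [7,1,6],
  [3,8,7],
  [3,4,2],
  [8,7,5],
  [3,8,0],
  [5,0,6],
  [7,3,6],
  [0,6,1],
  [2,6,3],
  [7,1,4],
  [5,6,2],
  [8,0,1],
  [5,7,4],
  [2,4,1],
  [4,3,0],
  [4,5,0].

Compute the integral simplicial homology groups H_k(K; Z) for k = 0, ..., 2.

H_0 = Z,  H_1 = Z^2,  H_2 = Z.

Fix the vertex order 0 < 1 < 2 < 3 < 4 < 5 < 6 < 7 < 8 and write every simplex with vertices in increasing order. Then dim K = 2 and the simplices of K are:

  0-simplices (9): [0], [1], [2], [3], [4], [5], [6], [7], [8]
  1-simplices (27): (27 of them)
  2-simplices (18): [0,1,6], [0,1,8], [0,3,4], [0,3,8], [0,4,5], [0,5,6], [1,2,4], [1,2,8], [1,4,7], [1,6,7], [2,3,4], [2,3,6], [2,5,6], [2,5,8], [3,6,7], [3,7,8], [4,5,7], [5,7,8]

giving chain groups C_0 ≅ Z^9, C_1 ≅ Z^27, C_2 ≅ Z^18.

The boundary map ∂_1: C_1 → C_0 sends each edge [p,q] (with p < q) to q − p. For instance
  ∂[4,7] = [7] − [4].
This gives a 9×27 integer matrix of rank 8; reducing to Smith normal form yields diagonal entries (1,1,1,1,1,1,1,1).

Boundary ∂_2: C_2 → C_1 maps a triangle to the signed sum of its edges. For instance
  ∂[5,7,8] = [7,8] − [5,8] + [5,7],
  ∂[2,3,6] = [3,6] − [2,6] + [2,3].
The resulting 27×18 matrix has rank 17, and its Smith normal form has invariant factors (1,1,1,1,1,1,1,1,1,1,1,1,1,1,1,1,1).

Now H_k = ker ∂_k / im ∂_{k+1}, so:

  H_0: rank C_0 − rank ∂_1 = 9 − 8 = 1, and the invariant factors of ∂_1 are all 1, so H_0 = Z.
  H_1: rank ker ∂_1 − rank ∂_2 = (27 − 8) − 17 = 2, and the invariant factors of ∂_2 are all 1, so H_1 = Z^2.
  H_2: rank ker ∂_2 − rank ∂_3 = (18 − 17) − 0 = 1, and there is no ∂_3, so H_2 = Z.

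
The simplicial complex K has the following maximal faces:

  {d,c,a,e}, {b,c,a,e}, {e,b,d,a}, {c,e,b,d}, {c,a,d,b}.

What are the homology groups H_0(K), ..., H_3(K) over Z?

H_0 = Z,  H_1 = 0,  H_2 = 0,  H_3 = Z.

K has 5 vertices, 10 edges, 10 triangles, 5 3-simplices.
rank ∂_0 = 0, rank ∂_1 = 4 ⇒ b_0 = 5 − 0 − 4 = 1; all invariant factors of ∂_1 are 1 so no torsion. So H_0 = Z.
rank ∂_1 = 4, rank ∂_2 = 6 ⇒ b_1 = 10 − 4 − 6 = 0; all invariant factors of ∂_2 are 1 so no torsion. So H_1 = 0.
rank ∂_2 = 6, rank ∂_3 = 4 ⇒ b_2 = 10 − 6 − 4 = 0; all invariant factors of ∂_3 are 1 so no torsion. So H_2 = 0.
rank ∂_3 = 4, rank ∂_4 = 0 ⇒ b_3 = 5 − 4 − 0 = 1. So H_3 = Z.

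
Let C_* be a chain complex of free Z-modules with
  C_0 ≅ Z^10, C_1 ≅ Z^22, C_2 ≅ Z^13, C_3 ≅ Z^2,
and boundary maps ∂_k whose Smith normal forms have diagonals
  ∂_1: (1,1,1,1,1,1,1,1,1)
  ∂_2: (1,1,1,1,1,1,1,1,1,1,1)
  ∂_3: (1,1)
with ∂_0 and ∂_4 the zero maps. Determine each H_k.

H_0 = Z,  H_1 = Z^2,  H_2 = 0,  H_3 = 0.

H_0: b_0 = 10 − 0 − 9 = 1; torsion from ∂_1 factors > 1: none. So H_0 = Z.
H_1: b_1 = 22 − 9 − 11 = 2; torsion from ∂_2 factors > 1: none. So H_1 = Z^2.
H_2: b_2 = 13 − 11 − 2 = 0; torsion from ∂_3 factors > 1: none. So H_2 = 0.
H_3: b_3 = 2 − 2 − 0 = 0; torsion from ∂_4 factors > 1: none. So H_3 = 0.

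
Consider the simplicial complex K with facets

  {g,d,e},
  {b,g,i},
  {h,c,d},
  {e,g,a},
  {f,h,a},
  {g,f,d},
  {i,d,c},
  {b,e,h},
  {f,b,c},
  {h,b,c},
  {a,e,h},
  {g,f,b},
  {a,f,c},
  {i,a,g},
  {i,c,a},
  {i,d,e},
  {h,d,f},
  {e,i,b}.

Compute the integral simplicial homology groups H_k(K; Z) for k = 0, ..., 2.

H_0 ≅ Z,  H_1 ≅ Z × Z/2,  H_2 = 0.

Take the total order a < b < c < d < e < f < g < h < i on the vertex set. Then K (dimension 2) consists of the simplices:

  0-simplices (9): a, b, c, d, e, f, g, h, i
  1-simplices (27): ac, ae, af, ag, ah, ai, bc, be, bf, bg, bh, bi, cd, cf, ch, ci, de, df, dg, dh, di, eg, eh, ei, fg, fh, gi
  2-simplices (18): acf, aci, aeg, aeh, afh, agi, bcf, bch, beh, bei, bfg, bgi, cdh, cdi, deg, dei, dfg, dfh

so the chain groups are C_0 ≅ Z^9, C_1 ≅ Z^27, C_2 ≅ Z^18.

∂_1: C_1 → C_0 sends each edge [p,q] (with p < q) to q − p. For instance
  ∂be = e − b.
As a 9×27 matrix over Z this has rank 8, with invariant factors (1,1,1,1,1,1,1,1).

The boundary map ∂_2: C_2 → C_1 sends each 2-simplex [p,q,r] to [q,r] − [p,r] + [p,q]. For instance
  ∂aeg = eg − ag + ae,
  ∂bgi = gi − bi + bg.
This gives a 27×18 integer matrix of rank 18; reducing to Smith normal form yields diagonal entries (1,1,1,1,1,1,1,1,1,1,1,1,1,1,1,1,1,2).

Now H_k = ker ∂_k / im ∂_{k+1}, so:

  H_0: rank C_0 − rank ∂_1 = 9 − 8 = 1, and the invariant factors of ∂_1 are all 1, so H_0 ≅ Z.
  H_1: rank ker ∂_1 − rank ∂_2 = (27 − 8) − 18 = 1, and ∂_2 has invariant factor 2 > 1, so H_1 ≅ Z × Z/2.
  H_2: rank ker ∂_2 − rank ∂_3 = (18 − 18) − 0 = 0, and there is no ∂_3, so H_2 ≅ 0.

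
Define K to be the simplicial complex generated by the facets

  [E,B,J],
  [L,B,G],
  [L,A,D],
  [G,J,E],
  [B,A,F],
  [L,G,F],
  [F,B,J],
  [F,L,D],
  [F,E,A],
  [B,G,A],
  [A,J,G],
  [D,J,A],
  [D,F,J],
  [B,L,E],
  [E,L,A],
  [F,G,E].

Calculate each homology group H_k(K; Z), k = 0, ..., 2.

H_0 = Z,  H_1 = Z^2,  H_2 = Z.

We work with the vertex ordering A < B < D < E < F < G < J < L. The simplices of K, each written with vertices in increasing order, are:

  0-simplices (8): A, B, D, E, F, G, J, L
  1-simplices (24): AB, AD, AE, AF, AG, AJ, AL, BE, BF, BG, BJ, BL, DF, DJ, DL, EF, EG, EJ, EL, FG, FJ, FL, GJ, GL
  2-simplices (16): ABF, ABG, ADJ, ADL, AEF, AEL, AGJ, BEJ, BEL, BFJ, BGL, DFJ, DFL, EFG, EGJ, FGL

giving chain groups C_0 ≅ Z^8, C_1 ≅ Z^24, C_2 ≅ Z^16.

∂_1: C_1 → C_0 is given by ∂[p,q] = [q] − [p].
The 8×24 boundary matrix has rank 7 and Smith normal form diag(1,1,1,1,1,1,1).

∂_2: C_2 → C_1 acts by ∂[p,q,r] = [q,r] − [p,r] + [p,q]. For instance
  ∂BFJ = FJ − BJ + BF,
  ∂AEF = EF − AF + AE.
The 24×16 boundary matrix has rank 15 and Smith normal form diag(1,1,1,1,1,1,1,1,1,1,1,1,1,1,1).

Reading off H_k = ker ∂_k / im ∂_{k+1}:

  H_0: rank C_0 − rank ∂_1 = 8 − 7 = 1, and the invariant factors of ∂_1 are all 1, so H_0 = Z.
  H_1: rank ker ∂_1 − rank ∂_2 = (24 − 7) − 15 = 2, and the invariant factors of ∂_2 are all 1, so H_1 = Z^2.
  H_2: rank ker ∂_2 − rank ∂_3 = (16 − 15) − 0 = 1, and there is no ∂_3, so H_2 = Z.

(K is a triangulation of the torus T^2.)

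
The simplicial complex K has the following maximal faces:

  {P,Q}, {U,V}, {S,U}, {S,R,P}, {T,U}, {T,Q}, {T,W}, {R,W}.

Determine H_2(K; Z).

Take the total order P < Q < R < S < T < U < V < W on the vertex set. Then K (dimension 2) consists of the simplices:

  0-simplices (8): P, Q, R, S, T, U, V, W
  1-simplices (10): PQ, PR, PS, QT, RS, RW, SU, TU, TW, UV
  2-simplices (1): PRS

giving chain groups C_0 ≅ Z^8, C_1 ≅ Z^10, C_2 ≅ Z^1.

The boundary map ∂_1: C_1 → C_0 sends each edge [p,q] (with p < q) to q − p. For instance
  ∂PQ = Q − P.
As a 8×10 matrix over Z this has rank 7, with invariant factors (1,1,1,1,1,1,1).

The boundary map ∂_2: C_2 → C_1 acts by ∂[p,q,r] = [q,r] − [p,r] + [p,q]. For instance
  ∂PRS = RS − PS + PR.
The 10×1 boundary matrix has rank 1 and Smith normal form diag(1).

From H_k ≅ ker(∂_k) / im(∂_{k+1}) we obtain:

  H_2: rank ker ∂_2 − rank ∂_3 = (1 − 1) − 0 = 0, and there is no ∂_3, so H_2 ≅ 0.

H_2 ≅ 0.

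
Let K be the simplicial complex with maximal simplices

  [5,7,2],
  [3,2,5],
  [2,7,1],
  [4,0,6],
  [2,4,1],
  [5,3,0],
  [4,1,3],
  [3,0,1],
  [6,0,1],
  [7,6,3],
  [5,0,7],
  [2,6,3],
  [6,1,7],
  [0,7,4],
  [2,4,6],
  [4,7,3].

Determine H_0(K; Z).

Take the total order 0 < 1 < 2 < 3 < 4 < 5 < 6 < 7 on the vertex set. Then K (dimension 2) consists of the simplices:

  0-simplices (8): [0], [1], [2], [3], [4], [5], [6], [7]
  1-simplices (24): (24 of them)
  2-simplices (16): [0,1,3], [0,1,6], [0,3,5], [0,4,6], [0,4,7], [0,5,7], [1,2,4], [1,2,7], [1,3,4], [1,6,7], [2,3,5], [2,3,6], [2,4,6], [2,5,7], [3,4,7], [3,6,7]

so the chain groups are C_0 ≅ Z^8, C_1 ≅ Z^24, C_2 ≅ Z^16.

The boundary map ∂_1: C_1 → C_0 sends each edge [p,q] (with p < q) to q − p. For instance
  ∂[5,7] = [7] − [5].
This gives a 8×24 integer matrix of rank 7; reducing to Smith normal form yields diagonal entries (1,1,1,1,1,1,1).

Boundary ∂_2: C_2 → C_1 sends each 2-simplex [p,q,r] to [q,r] − [p,r] + [p,q]. For instance
  ∂[0,3,5] = [3,5] − [0,5] + [0,3],
  ∂[1,6,7] = [6,7] − [1,7] + [1,6].
The resulting 24×16 matrix has rank 15, and its Smith normal form has invariant factors (1,1,1,1,1,1,1,1,1,1,1,1,1,1,1).

Computing H_k = (kernel of ∂_k) / (image of ∂_{k+1}):

  H_0: rank C_0 − rank ∂_1 = 8 − 7 = 1, and the invariant factors of ∂_1 are all 1, so H_0 = Z.

(K is a triangulation of the torus T^2.)

H_0 = Z.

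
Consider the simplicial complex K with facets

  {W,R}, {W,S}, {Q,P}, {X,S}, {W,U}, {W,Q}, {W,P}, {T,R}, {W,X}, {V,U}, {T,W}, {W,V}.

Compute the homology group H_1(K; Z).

Take the total order P < Q < R < S < T < U < V < W < X on the vertex set. Then K (dimension 1) consists of the simplices:

  0-simplices (9): P, Q, R, S, T, U, V, W, X
  1-simplices (12): PQ, PW, QW, RT, RW, SW, SX, TW, UV, UW, VW, WX

Hence C_0 ≅ Z^9, C_1 ≅ Z^12.

Boundary ∂_1: C_1 → C_0 sends each edge [p,q] (with p < q) to q − p.
As a 9×12 matrix over Z this has rank 8, with invariant factors (1,1,1,1,1,1,1,1).

Computing H_k = (kernel of ∂_k) / (image of ∂_{k+1}):

  H_1: rank ker ∂_1 − rank ∂_2 = (12 − 8) − 0 = 4, and there is no ∂_2, so H_1 ≅ Z^4.

H_1 ≅ Z^4.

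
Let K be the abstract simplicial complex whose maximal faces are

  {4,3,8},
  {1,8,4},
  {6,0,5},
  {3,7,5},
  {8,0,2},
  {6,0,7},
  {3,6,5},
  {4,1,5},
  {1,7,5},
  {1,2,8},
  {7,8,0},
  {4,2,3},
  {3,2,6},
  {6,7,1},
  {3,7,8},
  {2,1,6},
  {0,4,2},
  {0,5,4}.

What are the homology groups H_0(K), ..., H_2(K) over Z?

Take the total order 0 < 1 < 2 < 3 < 4 < 5 < 6 < 7 < 8 on the vertex set. Then K (dimension 2) consists of the simplices:

  0-simplices (9): [0], [1], [2], [3], [4], [5], [6], [7], [8]
  1-simplices (27): (27 of them)
  2-simplices (18): [0,2,4], [0,2,8], [0,4,5], [0,5,6], [0,6,7], [0,7,8], [1,2,6], [1,2,8], [1,4,5], [1,4,8], [1,5,7], [1,6,7], [2,3,4], [2,3,6], [3,4,8], [3,5,6], [3,5,7], [3,7,8]

giving chain groups C_0 ≅ Z^9, C_1 ≅ Z^27, C_2 ≅ Z^18.

Boundary ∂_1: C_1 → C_0 is given by ∂[p,q] = [q] − [p]. For instance
  ∂[0,4] = [4] − [0].
The 9×27 boundary matrix has rank 8 and Smith normal form diag(1,1,1,1,1,1,1,1).

Boundary ∂_2: C_2 → C_1 maps a triangle to the signed sum of its edges. For instance
  ∂[3,7,8] = [7,8] − [3,8] + [3,7],
  ∂[1,2,6] = [2,6] − [1,6] + [1,2].
The resulting 27×18 matrix has rank 18, and its Smith normal form has invariant factors (1,1,1,1,1,1,1,1,1,1,1,1,1,1,1,1,1,2).

Now H_k = ker ∂_k / im ∂_{k+1}, so:

  H_0: rank C_0 − rank ∂_1 = 9 − 8 = 1, and the invariant factors of ∂_1 are all 1, so H_0 = Z.
  H_1: rank ker ∂_1 − rank ∂_2 = (27 − 8) − 18 = 1, and ∂_2 has invariant factor 2 > 1, so H_1 = Z ⊕ Z/2.
  H_2: rank ker ∂_2 − rank ∂_3 = (18 − 18) − 0 = 0, and there is no ∂_3, so H_2 = 0.

(K is a triangulation of the Klein bottle.)

H_0 ≅ Z,  H_1 ≅ Z ⊕ Z/2,  H_2 = 0.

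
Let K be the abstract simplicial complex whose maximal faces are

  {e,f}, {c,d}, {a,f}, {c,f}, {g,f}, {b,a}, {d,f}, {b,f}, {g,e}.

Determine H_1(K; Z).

H_1 = Z^3.

Order the vertices as a < b < c < d < e < f < g. Listing each simplex with vertices in this order, K has dimension 1 with simplices:

  0-simplices (7): a, b, c, d, e, f, g
  1-simplices (9): ab, af, bf, cd, cf, df, ef, eg, fg

so the chain groups are C_0 ≅ Z^7, C_1 ≅ Z^9.

∂_1: C_1 → C_0 maps an edge to its endpoints' difference, ∂[p,q] = q − p. For instance
  ∂af = f − a.
As a 7×9 matrix over Z this has rank 6, with invariant factors (1,1,1,1,1,1).

Computing H_k = (kernel of ∂_k) / (image of ∂_{k+1}):

  H_1: rank ker ∂_1 − rank ∂_2 = (9 − 6) − 0 = 3, and there is no ∂_2, so H_1 ≅ Z^3.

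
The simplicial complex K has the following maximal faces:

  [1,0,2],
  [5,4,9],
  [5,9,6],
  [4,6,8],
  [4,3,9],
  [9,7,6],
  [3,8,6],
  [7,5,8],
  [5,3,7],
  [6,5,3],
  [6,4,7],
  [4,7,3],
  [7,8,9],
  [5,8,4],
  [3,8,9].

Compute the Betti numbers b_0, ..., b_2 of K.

b_0 = 2, b_1 = 2, b_2 = 1.

Take the total order 0 < 1 < 2 < 3 < 4 < 5 < 6 < 7 < 8 < 9 on the vertex set. Then K (dimension 2) consists of the simplices:

  0-simplices (10): [0], [1], [2], [3], [4], [5], [6], [7], [8], [9]
  1-simplices (24): (24 of them)
  2-simplices (15): [0,1,2], [3,4,7], [3,4,9], [3,5,6], [3,5,7], [3,6,8], [3,8,9], [4,5,8], [4,5,9], [4,6,7], [4,6,8], [5,6,9], [5,7,8], [6,7,9], [7,8,9]

Hence C_0 ≅ Z^10, C_1 ≅ Z^24, C_2 ≅ Z^15.

Boundary ∂_1: C_1 → C_0 is given by ∂[p,q] = [q] − [p]. For instance
  ∂[4,9] = [9] − [4].
The resulting 10×24 matrix has rank 8, and its Smith normal form has invariant factors (1,1,1,1,1,1,1,1).

Boundary ∂_2: C_2 → C_1 sends each 2-simplex [p,q,r] to [q,r] − [p,r] + [p,q]. For instance
  ∂[4,5,9] = [5,9] − [4,9] + [4,5],
  ∂[4,6,8] = [6,8] − [4,8] + [4,6].
As a 24×15 matrix over Z this has rank 14, with invariant factors (1,1,1,1,1,1,1,1,1,1,1,1,1,1).

Computing H_k = (kernel of ∂_k) / (image of ∂_{k+1}):

  H_0: rank C_0 − rank ∂_1 = 10 − 8 = 2, and the invariant factors of ∂_1 are all 1, so H_0 ≅ Z^2.
  H_1: rank ker ∂_1 − rank ∂_2 = (24 − 8) − 14 = 2, and the invariant factors of ∂_2 are all 1, so H_1 ≅ Z^2.
  H_2: rank ker ∂_2 − rank ∂_3 = (15 − 14) − 0 = 1, and there is no ∂_3, so H_2 ≅ Z.

As a check, the Euler characteristic is 10 − 24 + 15 = 1, which agrees with 2 − 2 + 1 = 1.

Hence the Betti numbers are b_0 = 2, b_1 = 2, b_2 = 1.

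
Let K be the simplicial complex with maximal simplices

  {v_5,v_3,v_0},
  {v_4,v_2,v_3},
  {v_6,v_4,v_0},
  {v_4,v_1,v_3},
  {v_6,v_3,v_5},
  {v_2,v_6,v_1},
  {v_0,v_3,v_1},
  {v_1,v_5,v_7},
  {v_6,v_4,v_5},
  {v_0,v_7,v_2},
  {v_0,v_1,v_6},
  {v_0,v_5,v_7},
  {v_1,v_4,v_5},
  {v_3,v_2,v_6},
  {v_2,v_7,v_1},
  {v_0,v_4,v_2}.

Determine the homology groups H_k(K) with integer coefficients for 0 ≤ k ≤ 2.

Fix the vertex order v_0 < v_1 < v_2 < v_3 < v_4 < v_5 < v_6 < v_7 and write every simplex with vertices in increasing order. Then dim K = 2 and the simplices of K are:

  0-simplices (8): [v_0], [v_1], [v_2], [v_3], [v_4], [v_5], [v_6], [v_7]
  1-simplices (24): (24 of them)
  2-simplices (16): (16 of them)

giving chain groups C_0 ≅ Z^8, C_1 ≅ Z^24, C_2 ≅ Z^16.

Boundary ∂_1: C_1 → C_0 maps an edge to its endpoints' difference, ∂[p,q] = q − p.
The resulting 8×24 matrix has rank 7, and its Smith normal form has invariant factors (1,1,1,1,1,1,1).

∂_2: C_2 → C_1 sends each 2-simplex [p,q,r] to [q,r] − [p,r] + [p,q]. For instance
  ∂[v_1,v_3,v_4] = [v_3,v_4] − [v_1,v_4] + [v_1,v_3],
  ∂[v_1,v_2,v_7] = [v_2,v_7] − [v_1,v_7] + [v_1,v_2].
As a 24×16 matrix over Z this has rank 15, with invariant factors (1,1,1,1,1,1,1,1,1,1,1,1,1,1,1).

Reading off H_k = ker ∂_k / im ∂_{k+1}:

  H_0: rank C_0 − rank ∂_1 = 8 − 7 = 1, and the invariant factors of ∂_1 are all 1, so H_0 ≅ Z.
  H_1: rank ker ∂_1 − rank ∂_2 = (24 − 7) − 15 = 2, and the invariant factors of ∂_2 are all 1, so H_1 ≅ Z^2.
  H_2: rank ker ∂_2 − rank ∂_3 = (16 − 15) − 0 = 1, and there is no ∂_3, so H_2 ≅ Z.

As a check, the Euler characteristic is 8 − 24 + 16 = 0, which agrees with 1 − 2 + 1 = 0.

H_0 ≅ Z,  H_1 ≅ Z^2,  H_2 ≅ Z.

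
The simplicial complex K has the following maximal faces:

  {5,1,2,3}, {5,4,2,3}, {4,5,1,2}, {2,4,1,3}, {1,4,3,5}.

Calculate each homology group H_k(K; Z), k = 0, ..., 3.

We work with the vertex ordering 1 < 2 < 3 < 4 < 5. The simplices of K, each written with vertices in increasing order, are:

  0-simplices (5): [1], [2], [3], [4], [5]
  1-simplices (10): [1,2], [1,3], [1,4], [1,5], [2,3], [2,4], [2,5], [3,4], [3,5], [4,5]
  2-simplices (10): [1,2,3], [1,2,4], [1,2,5], [1,3,4], [1,3,5], [1,4,5], [2,3,4], [2,3,5], [2,4,5], [3,4,5]
  3-simplices (5): [1,2,3,4], [1,2,3,5], [1,2,4,5], [1,3,4,5], [2,3,4,5]

so the chain groups are C_0 ≅ Z^5, C_1 ≅ Z^10, C_2 ≅ Z^10, C_3 ≅ Z^5.

The boundary map ∂_1: C_1 → C_0 is given by ∂[p,q] = [q] − [p].
As a 5×10 matrix over Z this has rank 4, with invariant factors (1,1,1,1).

∂_2: C_2 → C_1 maps a triangle to the signed sum of its edges. For instance
  ∂[1,3,4] = [3,4] − [1,4] + [1,3],
  ∂[2,3,4] = [3,4] − [2,4] + [2,3].
This gives a 10×10 integer matrix of rank 6; reducing to Smith normal form yields diagonal entries (1,1,1,1,1,1).

∂_3: C_3 → C_2 sends each 3-simplex σ to the alternating sum Σ_i (−1)^i (σ with its i-th vertex removed). For instance
  ∂[1,2,3,5] = [2,3,5] − [1,3,5] + [1,2,5] − [1,2,3],
  ∂[1,2,4,5] = [2,4,5] − [1,4,5] + [1,2,5] − [1,2,4].
As a 10×5 matrix over Z this has rank 4, with invariant factors (1,1,1,1).

Now H_k = ker ∂_k / im ∂_{k+1}, so:

  H_0: rank C_0 − rank ∂_1 = 5 − 4 = 1, and the invariant factors of ∂_1 are all 1, so H_0 = Z.
  H_1: rank ker ∂_1 − rank ∂_2 = (10 − 4) − 6 = 0, and the invariant factors of ∂_2 are all 1, so H_1 = 0.
  H_2: rank ker ∂_2 − rank ∂_3 = (10 − 6) − 4 = 0, and the invariant factors of ∂_3 are all 1, so H_2 = 0.
  H_3: rank ker ∂_3 − rank ∂_4 = (5 − 4) − 0 = 1, and there is no ∂_4, so H_3 = Z.

As a check, the Euler characteristic is 5 − 10 + 10 − 5 = 0, which agrees with 1 − 0 + 0 − 1 = 0.

H_0 ≅ Z,  H_1 = 0,  H_2 = 0,  H_3 ≅ Z.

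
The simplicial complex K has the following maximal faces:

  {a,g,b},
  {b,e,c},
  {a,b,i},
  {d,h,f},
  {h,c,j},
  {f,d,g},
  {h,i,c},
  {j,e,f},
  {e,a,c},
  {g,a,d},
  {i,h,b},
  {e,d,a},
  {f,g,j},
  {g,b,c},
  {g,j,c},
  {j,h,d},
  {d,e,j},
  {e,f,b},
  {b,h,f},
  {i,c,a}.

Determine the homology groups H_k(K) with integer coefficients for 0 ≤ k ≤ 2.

K has 10 vertices, 30 edges, 20 triangles.
rank ∂_0 = 0, rank ∂_1 = 9 ⇒ b_0 = 10 − 0 − 9 = 1; all invariant factors of ∂_1 are 1 so no torsion. So H_0 = Z.
rank ∂_1 = 9, rank ∂_2 = 20 ⇒ b_1 = 30 − 9 − 20 = 1; ∂_2 has invariant factor(s) [2] giving torsion. So H_1 = Z ⊕ Z/2Z.
rank ∂_2 = 20, rank ∂_3 = 0 ⇒ b_2 = 20 − 20 − 0 = 0. So H_2 = 0.

H_0 = Z,  H_1 = Z ⊕ Z/2Z,  H_2 = 0.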